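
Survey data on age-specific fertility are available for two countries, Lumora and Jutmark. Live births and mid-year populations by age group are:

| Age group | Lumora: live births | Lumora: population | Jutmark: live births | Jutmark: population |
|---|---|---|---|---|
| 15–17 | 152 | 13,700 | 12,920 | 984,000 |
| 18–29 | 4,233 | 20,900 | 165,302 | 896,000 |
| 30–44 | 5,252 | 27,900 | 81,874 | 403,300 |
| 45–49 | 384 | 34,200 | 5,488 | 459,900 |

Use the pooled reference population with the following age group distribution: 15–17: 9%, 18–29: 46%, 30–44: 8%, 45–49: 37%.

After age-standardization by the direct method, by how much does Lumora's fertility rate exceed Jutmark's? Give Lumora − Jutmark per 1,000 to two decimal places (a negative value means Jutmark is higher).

Age-specific rates per 1,000 for Lumora: 11.095, 202.536, 188.244, 11.228.
For Jutmark: 13.130, 184.489, 203.010, 11.933.
Standard weights: 0.09, 0.46, 0.08, 0.37.
Lumora: 0.0900×11.095 + 0.4600×202.536 + 0.0800×188.244 + 0.3700×11.228 = 113.3789 per 1,000.
Jutmark: 0.0900×13.130 + 0.4600×184.489 + 0.0800×203.010 + 0.3700×11.933 = 106.7026 per 1,000.
Difference = 113.3789 − 106.7026 = 6.6763.

6.68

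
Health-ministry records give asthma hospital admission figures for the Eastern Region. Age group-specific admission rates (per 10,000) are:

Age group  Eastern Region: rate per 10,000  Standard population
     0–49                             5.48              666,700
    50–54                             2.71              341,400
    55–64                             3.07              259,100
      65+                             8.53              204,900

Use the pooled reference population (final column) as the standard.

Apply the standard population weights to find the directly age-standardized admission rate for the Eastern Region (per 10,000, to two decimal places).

Standard total = 1,472,100; weights = 0.4529, 0.2319, 0.1760, 0.1392.
Standardized rate: 0.4529×5.48 + 0.2319×2.71 + 0.1760×3.07 + 0.1392×8.53 = 4.8379 per 10,000.

4.84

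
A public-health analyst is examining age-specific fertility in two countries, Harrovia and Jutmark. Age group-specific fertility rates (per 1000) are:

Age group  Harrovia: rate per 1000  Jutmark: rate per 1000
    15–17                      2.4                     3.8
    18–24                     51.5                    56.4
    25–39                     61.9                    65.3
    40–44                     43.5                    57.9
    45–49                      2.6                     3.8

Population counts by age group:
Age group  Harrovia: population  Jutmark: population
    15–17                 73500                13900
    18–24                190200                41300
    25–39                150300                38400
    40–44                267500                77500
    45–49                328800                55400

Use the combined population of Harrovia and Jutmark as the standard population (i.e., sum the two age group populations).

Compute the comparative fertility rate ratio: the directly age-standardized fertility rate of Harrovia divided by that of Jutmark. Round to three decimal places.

0.845

Combined standard total = 1236800; weights = 0.0707, 0.1872, 0.1526, 0.2789, 0.3106.
Harrovia: 0.0707×2.4 + 0.1872×51.5 + 0.1526×61.9 + 0.2789×43.5 + 0.3106×2.6 = 32.1951 per 1000.
Jutmark: 0.0707×3.8 + 0.1872×56.4 + 0.1526×65.3 + 0.2789×57.9 + 0.3106×3.8 = 38.1196 per 1000.
Ratio = 32.1951 ÷ 38.1196 = 0.84458.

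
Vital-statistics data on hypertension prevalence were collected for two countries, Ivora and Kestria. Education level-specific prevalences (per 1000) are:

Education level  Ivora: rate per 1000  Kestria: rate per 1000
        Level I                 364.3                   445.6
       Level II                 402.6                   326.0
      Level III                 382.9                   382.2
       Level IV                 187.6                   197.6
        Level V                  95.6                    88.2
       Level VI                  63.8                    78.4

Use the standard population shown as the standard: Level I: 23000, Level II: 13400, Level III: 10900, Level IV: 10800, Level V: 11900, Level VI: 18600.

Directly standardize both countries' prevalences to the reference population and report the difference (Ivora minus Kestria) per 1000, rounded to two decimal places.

Standard total = 88600; weights = 0.2596, 0.1512, 0.1230, 0.1219, 0.1343, 0.2099.
Ivora: 0.2596×364.3 + 0.1512×402.6 + 0.1230×382.9 + 0.1219×187.6 + 0.1343×95.6 + 0.2099×63.8 = 251.6676 per 1000.
Kestria: 0.2596×445.6 + 0.1512×326.0 + 0.1230×382.2 + 0.1219×197.6 + 0.1343×88.2 + 0.2099×78.4 = 264.3914 per 1000.
Difference = 251.6676 − 264.3914 = -12.7238.

-12.72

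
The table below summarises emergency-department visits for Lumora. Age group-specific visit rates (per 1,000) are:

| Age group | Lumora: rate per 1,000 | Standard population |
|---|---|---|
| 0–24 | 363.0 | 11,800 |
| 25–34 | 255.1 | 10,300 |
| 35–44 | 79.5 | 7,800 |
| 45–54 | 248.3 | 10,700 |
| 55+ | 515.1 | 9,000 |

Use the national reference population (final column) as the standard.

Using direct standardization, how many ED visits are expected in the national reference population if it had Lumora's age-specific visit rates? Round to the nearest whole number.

Expected ED visits = Σ (standard pop × age-specific rate ÷ 1,000)
= 11,800×363.0/1,000 + 10,300×255.1/1,000 + 7,800×79.5/1,000 + 10,700×248.3/1,000 + 9,000×515.1/1,000
= 4283.40 + 2627.53 + 620.10 + 2656.81 + 4635.90 = 14823.74.

14824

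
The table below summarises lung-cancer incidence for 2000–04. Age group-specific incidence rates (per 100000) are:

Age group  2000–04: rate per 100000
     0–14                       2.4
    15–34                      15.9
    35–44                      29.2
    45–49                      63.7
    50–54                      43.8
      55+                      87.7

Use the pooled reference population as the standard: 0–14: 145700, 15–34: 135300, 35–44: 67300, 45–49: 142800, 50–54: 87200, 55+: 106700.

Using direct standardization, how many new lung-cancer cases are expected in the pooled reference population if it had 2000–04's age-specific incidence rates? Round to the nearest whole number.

267

Expected new lung-cancer cases = Σ (standard pop × age-specific rate ÷ 100000)
= 145700×2.4/100000 + 135300×15.9/100000 + 67300×29.2/100000 + 142800×63.7/100000 + 87200×43.8/100000 + 106700×87.7/100000
= 3.50 + 21.51 + 19.65 + 90.96 + 38.19 + 93.58 = 267.39.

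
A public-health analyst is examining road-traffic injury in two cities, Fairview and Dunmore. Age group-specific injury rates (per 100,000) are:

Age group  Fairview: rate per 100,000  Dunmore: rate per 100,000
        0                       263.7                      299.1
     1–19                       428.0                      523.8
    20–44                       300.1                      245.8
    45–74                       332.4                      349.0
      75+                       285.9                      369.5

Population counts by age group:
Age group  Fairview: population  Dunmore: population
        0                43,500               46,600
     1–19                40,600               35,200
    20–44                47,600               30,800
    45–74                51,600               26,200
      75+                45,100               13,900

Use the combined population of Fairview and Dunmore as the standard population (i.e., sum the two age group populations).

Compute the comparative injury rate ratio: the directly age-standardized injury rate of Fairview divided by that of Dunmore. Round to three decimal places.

0.908

Combined standard total = 381,100; weights = 0.2364, 0.1989, 0.2057, 0.2041, 0.1548.
Fairview: 0.2364×263.7 + 0.1989×428.0 + 0.2057×300.1 + 0.2041×332.4 + 0.1548×285.9 = 321.3289 per 100,000.
Dunmore: 0.2364×299.1 + 0.1989×523.8 + 0.2057×245.8 + 0.2041×349.0 + 0.1548×369.5 = 353.9133 per 100,000.
Ratio = 321.3289 ÷ 353.9133 = 0.90793.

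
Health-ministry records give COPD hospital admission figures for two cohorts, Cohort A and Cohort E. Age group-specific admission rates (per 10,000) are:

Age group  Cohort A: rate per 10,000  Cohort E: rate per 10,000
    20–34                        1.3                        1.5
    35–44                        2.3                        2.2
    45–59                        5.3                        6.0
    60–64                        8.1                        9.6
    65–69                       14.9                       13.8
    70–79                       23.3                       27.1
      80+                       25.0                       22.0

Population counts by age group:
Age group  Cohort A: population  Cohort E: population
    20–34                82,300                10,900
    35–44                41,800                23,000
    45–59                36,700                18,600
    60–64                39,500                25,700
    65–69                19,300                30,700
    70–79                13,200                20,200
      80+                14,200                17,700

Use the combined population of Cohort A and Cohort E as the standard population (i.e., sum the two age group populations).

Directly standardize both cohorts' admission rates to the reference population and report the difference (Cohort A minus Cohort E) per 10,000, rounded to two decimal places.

Combined standard total = 393,800; weights = 0.2367, 0.1646, 0.1404, 0.1656, 0.1270, 0.0848, 0.0810.
Cohort A: 0.2367×1.3 + 0.1646×2.3 + 0.1404×5.3 + 0.1656×8.1 + 0.1270×14.9 + 0.0848×23.3 + 0.0810×25.0 = 8.6646 per 10,000.
Cohort E: 0.2367×1.5 + 0.1646×2.2 + 0.1404×6.0 + 0.1656×9.6 + 0.1270×13.8 + 0.0848×27.1 + 0.0810×22.0 = 8.9818 per 10,000.
Difference = 8.6646 − 8.9818 = -0.3171.

-0.32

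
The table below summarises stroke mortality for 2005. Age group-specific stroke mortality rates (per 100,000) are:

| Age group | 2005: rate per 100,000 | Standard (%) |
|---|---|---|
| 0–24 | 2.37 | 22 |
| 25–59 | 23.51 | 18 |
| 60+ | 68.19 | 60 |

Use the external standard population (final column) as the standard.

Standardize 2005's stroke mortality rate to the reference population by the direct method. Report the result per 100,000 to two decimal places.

Standard weights: 0.22, 0.18, 0.60.
Standardized rate: 0.2200×2.37 + 0.1800×23.51 + 0.6000×68.19 = 45.6672 per 100,000.

45.67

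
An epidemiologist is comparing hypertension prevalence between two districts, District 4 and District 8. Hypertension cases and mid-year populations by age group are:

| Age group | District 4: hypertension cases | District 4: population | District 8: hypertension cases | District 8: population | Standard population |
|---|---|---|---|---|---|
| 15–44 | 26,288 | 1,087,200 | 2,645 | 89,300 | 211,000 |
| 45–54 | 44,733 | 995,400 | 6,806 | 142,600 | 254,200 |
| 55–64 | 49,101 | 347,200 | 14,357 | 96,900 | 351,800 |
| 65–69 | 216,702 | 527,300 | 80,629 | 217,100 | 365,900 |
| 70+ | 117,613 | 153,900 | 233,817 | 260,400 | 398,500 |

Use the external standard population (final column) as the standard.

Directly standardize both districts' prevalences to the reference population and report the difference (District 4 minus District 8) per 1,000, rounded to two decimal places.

Age-specific rates per 1,000 for District 4: 24.180, 44.940, 141.420, 410.965, 764.217.
For District 8: 29.619, 47.728, 148.163, 371.391, 897.915.
Standard total = 1,581,400; weights = 0.1334, 0.1607, 0.2225, 0.2314, 0.2520.
District 4: 0.1334×24.180 + 0.1607×44.940 + 0.2225×141.420 + 0.2314×410.965 + 0.2520×764.217 = 329.5749 per 1,000.
District 8: 0.1334×29.619 + 0.1607×47.728 + 0.2225×148.163 + 0.2314×371.391 + 0.2520×897.915 = 356.7832 per 1,000.
Difference = 329.5749 − 356.7832 = -27.2082.

-27.21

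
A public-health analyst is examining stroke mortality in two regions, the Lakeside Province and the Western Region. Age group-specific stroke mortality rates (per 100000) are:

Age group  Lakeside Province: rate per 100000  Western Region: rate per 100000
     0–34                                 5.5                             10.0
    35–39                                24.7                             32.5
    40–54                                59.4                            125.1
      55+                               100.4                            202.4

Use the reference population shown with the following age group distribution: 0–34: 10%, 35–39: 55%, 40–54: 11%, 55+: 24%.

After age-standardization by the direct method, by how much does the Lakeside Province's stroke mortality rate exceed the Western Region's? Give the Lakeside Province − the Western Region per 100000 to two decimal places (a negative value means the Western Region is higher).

Standard weights: 0.10, 0.55, 0.11, 0.24.
The Lakeside Province: 0.1000×5.5 + 0.5500×24.7 + 0.1100×59.4 + 0.2400×100.4 = 44.7650 per 100000.
The Western Region: 0.1000×10.0 + 0.5500×32.5 + 0.1100×125.1 + 0.2400×202.4 = 81.2120 per 100000.
Difference = 44.7650 − 81.2120 = -36.4470.

-36.45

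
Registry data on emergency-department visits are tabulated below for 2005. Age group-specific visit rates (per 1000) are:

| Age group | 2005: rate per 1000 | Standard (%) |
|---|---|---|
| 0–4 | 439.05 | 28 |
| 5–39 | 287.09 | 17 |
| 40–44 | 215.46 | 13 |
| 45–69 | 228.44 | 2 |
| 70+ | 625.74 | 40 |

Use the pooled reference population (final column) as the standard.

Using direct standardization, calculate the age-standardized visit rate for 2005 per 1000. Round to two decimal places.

Standard weights: 0.28, 0.17, 0.13, 0.02, 0.40.
Standardized rate: 0.2800×439.05 + 0.1700×287.09 + 0.1300×215.46 + 0.0200×228.44 + 0.4000×625.74 = 454.6139 per 1000.

454.61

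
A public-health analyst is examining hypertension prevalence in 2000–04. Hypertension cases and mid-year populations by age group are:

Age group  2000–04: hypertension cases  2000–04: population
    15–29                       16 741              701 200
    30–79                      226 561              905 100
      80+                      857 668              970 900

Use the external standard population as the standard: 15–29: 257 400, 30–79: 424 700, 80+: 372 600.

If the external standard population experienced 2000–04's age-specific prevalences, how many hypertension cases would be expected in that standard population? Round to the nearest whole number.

441600

Age-specific rates per 1 000 for 2000–04: 23.875, 250.316, 883.374.
Expected hypertension cases = Σ (standard pop × age-specific rate ÷ 1 000)
= 257 400×23.875/1 000 + 424 700×250.316/1 000 + 372 600×883.374/1 000
= 6145.37 + 106309.20 + 329145.22 = 441599.79.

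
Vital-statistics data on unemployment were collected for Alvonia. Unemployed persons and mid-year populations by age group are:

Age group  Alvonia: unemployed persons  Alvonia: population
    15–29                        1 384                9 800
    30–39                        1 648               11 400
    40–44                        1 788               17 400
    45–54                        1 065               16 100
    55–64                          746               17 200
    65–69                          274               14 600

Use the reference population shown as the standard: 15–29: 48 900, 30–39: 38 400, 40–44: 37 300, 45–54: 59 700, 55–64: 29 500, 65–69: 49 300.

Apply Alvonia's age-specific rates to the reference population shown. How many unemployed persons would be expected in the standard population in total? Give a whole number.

Age-specific rates per 1 000 for Alvonia: 141.224, 144.561, 102.759, 66.149, 43.372, 18.767.
Expected unemployed persons = Σ (standard pop × age-specific rate ÷ 1 000)
= 48 900×141.224/1 000 + 38 400×144.561/1 000 + 37 300×102.759/1 000 + 59 700×66.149/1 000 + 29 500×43.372/1 000 + 49 300×18.767/1 000
= 6905.88 + 5551.16 + 3832.90 + 3949.10 + 1279.48 + 925.22 = 22443.73.

22444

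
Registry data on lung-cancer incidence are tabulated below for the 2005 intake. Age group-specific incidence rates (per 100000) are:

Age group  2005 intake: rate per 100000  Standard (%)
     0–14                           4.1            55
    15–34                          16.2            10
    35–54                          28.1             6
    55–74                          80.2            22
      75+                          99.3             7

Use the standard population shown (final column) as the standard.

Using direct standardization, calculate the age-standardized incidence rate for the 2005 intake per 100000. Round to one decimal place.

30.2

Standard weights: 0.55, 0.10, 0.06, 0.22, 0.07.
Standardized rate: 0.5500×4.1 + 0.1000×16.2 + 0.0600×28.1 + 0.2200×80.2 + 0.0700×99.3 = 30.1560 per 100000.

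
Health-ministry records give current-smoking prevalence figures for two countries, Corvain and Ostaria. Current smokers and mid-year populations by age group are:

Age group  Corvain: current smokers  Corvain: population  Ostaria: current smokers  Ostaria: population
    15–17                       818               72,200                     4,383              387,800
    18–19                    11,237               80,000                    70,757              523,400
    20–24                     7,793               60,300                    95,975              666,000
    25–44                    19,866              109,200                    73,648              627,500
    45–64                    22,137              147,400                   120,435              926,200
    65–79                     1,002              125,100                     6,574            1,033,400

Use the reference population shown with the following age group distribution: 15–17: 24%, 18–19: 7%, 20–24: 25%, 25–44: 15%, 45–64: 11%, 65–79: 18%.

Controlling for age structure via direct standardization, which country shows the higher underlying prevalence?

Corvain

Age-specific rates per 1,000 for Corvain: 11.330, 140.462, 129.237, 181.923, 150.183, 8.010.
For Ostaria: 11.302, 135.187, 144.107, 117.367, 130.031, 6.362.
Standard weights: 0.24, 0.07, 0.25, 0.15, 0.11, 0.18.
Corvain: 0.2400×11.330 + 0.0700×140.462 + 0.2500×129.237 + 0.1500×181.923 + 0.1100×150.183 + 0.1800×8.010 = 90.1111 per 1,000.
Ostaria: 0.2400×11.302 + 0.0700×135.187 + 0.2500×144.107 + 0.1500×117.367 + 0.1100×130.031 + 0.1800×6.362 = 81.2559 per 1,000.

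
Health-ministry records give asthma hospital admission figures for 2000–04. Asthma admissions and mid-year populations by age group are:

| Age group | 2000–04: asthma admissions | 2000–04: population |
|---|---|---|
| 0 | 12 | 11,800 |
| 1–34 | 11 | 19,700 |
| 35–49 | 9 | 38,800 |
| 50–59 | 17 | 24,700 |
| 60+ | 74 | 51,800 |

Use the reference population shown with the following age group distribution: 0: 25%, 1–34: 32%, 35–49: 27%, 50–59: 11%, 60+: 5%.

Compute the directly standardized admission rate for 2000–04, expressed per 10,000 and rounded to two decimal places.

6.43

Age-specific rates per 10,000 for 2000–04: 10.17, 5.58, 2.32, 6.88, 14.29.
Standard weights: 0.25, 0.32, 0.27, 0.11, 0.05.
Standardized rate: 0.2500×10.17 + 0.3200×5.58 + 0.2700×2.32 + 0.1100×6.88 + 0.0500×14.29 = 6.4268 per 10,000.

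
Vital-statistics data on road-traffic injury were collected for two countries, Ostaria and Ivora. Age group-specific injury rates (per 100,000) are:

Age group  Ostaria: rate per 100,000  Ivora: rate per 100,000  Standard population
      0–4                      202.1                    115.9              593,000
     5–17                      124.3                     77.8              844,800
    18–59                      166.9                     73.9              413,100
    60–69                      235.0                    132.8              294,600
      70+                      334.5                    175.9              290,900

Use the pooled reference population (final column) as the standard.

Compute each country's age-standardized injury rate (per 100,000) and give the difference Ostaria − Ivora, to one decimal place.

Standard total = 2,436,400; weights = 0.2434, 0.3467, 0.1696, 0.1209, 0.1194.
Ostaria: 0.2434×202.1 + 0.3467×124.3 + 0.1696×166.9 + 0.1209×235.0 + 0.1194×334.5 = 188.9416 per 100,000.
Ivora: 0.2434×115.9 + 0.3467×77.8 + 0.1696×73.9 + 0.1209×132.8 + 0.1194×175.9 = 104.7753 per 100,000.
Difference = 188.9416 − 104.7753 = 84.1664.

84.2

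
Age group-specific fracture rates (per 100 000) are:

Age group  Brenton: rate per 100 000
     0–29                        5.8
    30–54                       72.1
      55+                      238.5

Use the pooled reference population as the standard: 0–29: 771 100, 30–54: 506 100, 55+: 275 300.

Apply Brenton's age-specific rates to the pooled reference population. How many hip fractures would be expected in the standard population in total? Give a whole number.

1066

Expected hip fractures = Σ (standard pop × age-specific rate ÷ 100 000)
= 771 100×5.8/100 000 + 506 100×72.1/100 000 + 275 300×238.5/100 000
= 44.72 + 364.90 + 656.59 = 1066.21.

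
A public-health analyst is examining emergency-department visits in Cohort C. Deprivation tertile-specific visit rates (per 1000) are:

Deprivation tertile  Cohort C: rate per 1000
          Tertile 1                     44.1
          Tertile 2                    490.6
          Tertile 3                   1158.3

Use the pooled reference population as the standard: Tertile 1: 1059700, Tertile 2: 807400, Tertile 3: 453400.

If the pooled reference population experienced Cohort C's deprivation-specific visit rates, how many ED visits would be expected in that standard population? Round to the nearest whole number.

968016

Expected ED visits = Σ (standard pop × deprivation-specific rate ÷ 1000)
= 1059700×44.1/1000 + 807400×490.6/1000 + 453400×1158.3/1000
= 46732.77 + 396110.44 + 525173.22 = 968016.43.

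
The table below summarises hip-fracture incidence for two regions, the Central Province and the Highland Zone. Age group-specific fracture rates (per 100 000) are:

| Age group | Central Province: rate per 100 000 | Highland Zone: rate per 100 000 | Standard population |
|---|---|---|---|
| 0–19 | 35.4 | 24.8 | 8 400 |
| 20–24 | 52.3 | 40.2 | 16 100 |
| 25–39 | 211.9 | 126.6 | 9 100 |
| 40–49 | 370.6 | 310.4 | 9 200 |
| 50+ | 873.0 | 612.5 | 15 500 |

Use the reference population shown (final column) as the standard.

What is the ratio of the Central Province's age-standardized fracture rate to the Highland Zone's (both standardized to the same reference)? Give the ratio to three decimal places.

1.394

Standard total = 58 300; weights = 0.1441, 0.2762, 0.1561, 0.1578, 0.2659.
The Central Province: 0.1441×35.4 + 0.2762×52.3 + 0.1561×211.9 + 0.1578×370.6 + 0.2659×873.0 = 343.2024 per 100 000.
The Highland Zone: 0.1441×24.8 + 0.2762×40.2 + 0.1561×126.6 + 0.1578×310.4 + 0.2659×612.5 = 246.2612 per 100 000.
Ratio = 343.2024 ÷ 246.2612 = 1.39365.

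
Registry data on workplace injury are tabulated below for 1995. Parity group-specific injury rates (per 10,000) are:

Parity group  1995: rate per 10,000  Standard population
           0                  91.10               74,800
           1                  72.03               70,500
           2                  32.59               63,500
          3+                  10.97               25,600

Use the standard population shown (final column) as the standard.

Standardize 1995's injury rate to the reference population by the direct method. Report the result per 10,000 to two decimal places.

60.76

Standard total = 234,400; weights = 0.3191, 0.3008, 0.2709, 0.1092.
Standardized rate: 0.3191×91.10 + 0.3008×72.03 + 0.2709×32.59 + 0.1092×10.97 = 60.7623 per 10,000.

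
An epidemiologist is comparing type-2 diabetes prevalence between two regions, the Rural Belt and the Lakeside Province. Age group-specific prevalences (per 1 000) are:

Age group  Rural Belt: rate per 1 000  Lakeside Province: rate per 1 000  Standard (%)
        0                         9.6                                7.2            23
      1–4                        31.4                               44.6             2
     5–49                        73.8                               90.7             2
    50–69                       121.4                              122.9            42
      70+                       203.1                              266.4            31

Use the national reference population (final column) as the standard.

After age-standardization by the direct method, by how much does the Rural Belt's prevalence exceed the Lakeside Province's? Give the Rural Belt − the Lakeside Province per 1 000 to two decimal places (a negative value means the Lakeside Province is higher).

-20.30

Standard weights: 0.23, 0.02, 0.02, 0.42, 0.31.
The Rural Belt: 0.2300×9.6 + 0.0200×31.4 + 0.0200×73.8 + 0.4200×121.4 + 0.3100×203.1 = 118.2610 per 1 000.
The Lakeside Province: 0.2300×7.2 + 0.0200×44.6 + 0.0200×90.7 + 0.4200×122.9 + 0.3100×266.4 = 138.5640 per 1 000.
Difference = 118.2610 − 138.5640 = -20.3030.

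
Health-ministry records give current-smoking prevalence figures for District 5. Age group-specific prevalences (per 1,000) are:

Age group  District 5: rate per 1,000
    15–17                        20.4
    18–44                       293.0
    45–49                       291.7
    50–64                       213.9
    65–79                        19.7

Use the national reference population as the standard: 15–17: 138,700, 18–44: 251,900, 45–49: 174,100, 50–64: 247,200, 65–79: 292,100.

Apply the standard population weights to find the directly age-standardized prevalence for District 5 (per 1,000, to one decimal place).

Standard total = 1,104,000; weights = 0.1256, 0.2282, 0.1577, 0.2239, 0.2646.
Standardized rate: 0.1256×20.4 + 0.2282×293.0 + 0.1577×291.7 + 0.2239×213.9 + 0.2646×19.7 = 168.5250 per 1,000.

168.5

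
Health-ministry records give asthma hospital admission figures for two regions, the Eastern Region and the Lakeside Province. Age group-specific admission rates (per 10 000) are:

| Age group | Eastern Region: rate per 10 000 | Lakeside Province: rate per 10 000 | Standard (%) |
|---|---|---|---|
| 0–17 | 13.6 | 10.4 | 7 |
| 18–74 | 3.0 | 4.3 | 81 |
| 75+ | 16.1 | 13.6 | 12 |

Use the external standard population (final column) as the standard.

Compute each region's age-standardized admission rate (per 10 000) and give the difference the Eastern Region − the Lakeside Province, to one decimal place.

-0.5

Standard weights: 0.07, 0.81, 0.12.
The Eastern Region: 0.0700×13.6 + 0.8100×3.0 + 0.1200×16.1 = 5.3140 per 10 000.
The Lakeside Province: 0.0700×10.4 + 0.8100×4.3 + 0.1200×13.6 = 5.8430 per 10 000.
Difference = 5.3140 − 5.8430 = -0.5290.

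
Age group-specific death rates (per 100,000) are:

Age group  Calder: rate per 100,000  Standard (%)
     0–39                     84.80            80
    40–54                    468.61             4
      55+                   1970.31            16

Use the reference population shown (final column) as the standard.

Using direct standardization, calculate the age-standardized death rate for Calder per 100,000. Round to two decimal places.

401.83

Standard weights: 0.80, 0.04, 0.16.
Standardized rate: 0.8000×84.80 + 0.0400×468.61 + 0.1600×1970.31 = 401.8340 per 100,000.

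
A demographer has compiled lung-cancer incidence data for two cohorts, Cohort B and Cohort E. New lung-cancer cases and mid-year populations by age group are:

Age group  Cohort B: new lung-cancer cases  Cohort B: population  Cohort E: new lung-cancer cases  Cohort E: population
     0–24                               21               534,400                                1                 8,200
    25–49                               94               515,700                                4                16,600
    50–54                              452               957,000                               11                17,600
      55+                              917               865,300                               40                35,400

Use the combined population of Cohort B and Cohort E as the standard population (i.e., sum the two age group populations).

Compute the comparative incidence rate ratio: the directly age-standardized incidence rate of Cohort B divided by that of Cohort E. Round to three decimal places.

0.842

Age-specific rates per 100,000 for Cohort B: 3.93, 18.23, 47.23, 105.97.
For Cohort E: 12.20, 24.10, 62.50, 112.99.
Combined standard total = 2,950,200; weights = 0.1839, 0.1804, 0.3304, 0.3053.
Cohort B: 0.1839×3.93 + 0.1804×18.23 + 0.3304×47.23 + 0.3053×105.97 = 51.9685 per 100,000.
Cohort E: 0.1839×12.20 + 0.1804×24.10 + 0.3304×62.50 + 0.3053×112.99 = 61.7348 per 100,000.
Ratio = 51.9685 ÷ 61.7348 = 0.84180.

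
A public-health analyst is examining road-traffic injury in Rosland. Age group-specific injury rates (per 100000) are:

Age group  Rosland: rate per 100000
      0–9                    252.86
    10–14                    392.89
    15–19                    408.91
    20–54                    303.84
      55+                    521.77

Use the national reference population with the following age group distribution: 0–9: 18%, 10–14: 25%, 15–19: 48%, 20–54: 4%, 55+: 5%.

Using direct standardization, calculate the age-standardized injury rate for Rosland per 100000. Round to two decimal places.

Standard weights: 0.18, 0.25, 0.48, 0.04, 0.05.
Standardized rate: 0.1800×252.86 + 0.2500×392.89 + 0.4800×408.91 + 0.0400×303.84 + 0.0500×521.77 = 378.2562 per 100000.

378.26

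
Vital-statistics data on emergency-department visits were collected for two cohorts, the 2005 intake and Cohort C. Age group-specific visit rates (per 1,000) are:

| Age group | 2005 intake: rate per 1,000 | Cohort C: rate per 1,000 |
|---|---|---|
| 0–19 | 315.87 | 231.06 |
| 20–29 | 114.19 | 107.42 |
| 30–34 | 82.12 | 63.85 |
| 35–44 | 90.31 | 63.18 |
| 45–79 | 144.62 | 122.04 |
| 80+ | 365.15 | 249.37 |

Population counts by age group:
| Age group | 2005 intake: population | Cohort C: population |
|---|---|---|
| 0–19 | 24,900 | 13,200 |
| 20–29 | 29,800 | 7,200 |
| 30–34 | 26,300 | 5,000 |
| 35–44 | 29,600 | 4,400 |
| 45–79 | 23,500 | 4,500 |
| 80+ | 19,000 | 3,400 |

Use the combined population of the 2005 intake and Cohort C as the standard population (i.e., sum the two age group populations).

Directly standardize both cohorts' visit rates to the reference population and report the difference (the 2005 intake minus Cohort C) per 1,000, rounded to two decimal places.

Combined standard total = 190,800; weights = 0.1997, 0.1939, 0.1640, 0.1782, 0.1468, 0.1174.
The 2005 intake: 0.1997×315.87 + 0.1939×114.19 + 0.1640×82.12 + 0.1782×90.31 + 0.1468×144.62 + 0.1174×365.15 = 178.8747 per 1,000.
Cohort C: 0.1997×231.06 + 0.1939×107.42 + 0.1640×63.85 + 0.1782×63.18 + 0.1468×122.04 + 0.1174×249.37 = 135.8887 per 1,000.
Difference = 178.8747 − 135.8887 = 42.9860.

42.99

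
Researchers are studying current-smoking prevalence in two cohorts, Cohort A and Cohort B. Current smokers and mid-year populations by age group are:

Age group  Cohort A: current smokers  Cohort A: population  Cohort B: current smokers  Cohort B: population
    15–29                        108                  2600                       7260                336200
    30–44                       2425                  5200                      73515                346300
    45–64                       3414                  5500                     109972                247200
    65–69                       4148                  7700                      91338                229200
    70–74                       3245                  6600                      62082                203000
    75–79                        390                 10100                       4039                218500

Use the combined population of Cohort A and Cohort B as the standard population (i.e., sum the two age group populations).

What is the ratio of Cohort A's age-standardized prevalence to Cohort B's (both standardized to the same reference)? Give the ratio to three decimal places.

Age-specific rates per 1000 for Cohort A: 41.538, 466.346, 620.727, 538.701, 491.667, 38.614.
For Cohort B: 21.594, 212.287, 444.871, 398.508, 305.823, 18.485.
Combined standard total = 1618100; weights = 0.2094, 0.2172, 0.1562, 0.1464, 0.1295, 0.1413.
Cohort A: 0.2094×41.538 + 0.2172×466.346 + 0.1562×620.727 + 0.1464×538.701 + 0.1295×491.667 + 0.1413×38.614 = 354.9536 per 1000.
Cohort B: 0.2094×21.594 + 0.2172×212.287 + 0.1562×444.871 + 0.1464×398.508 + 0.1295×305.823 + 0.1413×18.485 = 220.6826 per 1000.
Ratio = 354.9536 ÷ 220.6826 = 1.60844.

1.608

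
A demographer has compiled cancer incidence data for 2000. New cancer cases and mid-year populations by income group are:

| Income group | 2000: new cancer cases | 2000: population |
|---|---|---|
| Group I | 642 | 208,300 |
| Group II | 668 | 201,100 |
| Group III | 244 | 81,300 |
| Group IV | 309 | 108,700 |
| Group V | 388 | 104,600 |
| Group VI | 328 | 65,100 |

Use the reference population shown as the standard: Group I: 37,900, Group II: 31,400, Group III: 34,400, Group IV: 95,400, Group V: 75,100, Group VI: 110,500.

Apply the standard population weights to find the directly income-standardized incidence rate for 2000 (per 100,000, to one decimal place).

371.9

Income-specific rates per 100,000 for 2000: 308.21, 332.17, 300.12, 284.27, 370.94, 503.84.
Standard total = 384,700; weights = 0.0985, 0.0816, 0.0894, 0.2480, 0.1952, 0.2872.
Standardized rate: 0.0985×308.21 + 0.0816×332.17 + 0.0894×300.12 + 0.2480×284.27 + 0.1952×370.94 + 0.2872×503.84 = 371.9432 per 100,000.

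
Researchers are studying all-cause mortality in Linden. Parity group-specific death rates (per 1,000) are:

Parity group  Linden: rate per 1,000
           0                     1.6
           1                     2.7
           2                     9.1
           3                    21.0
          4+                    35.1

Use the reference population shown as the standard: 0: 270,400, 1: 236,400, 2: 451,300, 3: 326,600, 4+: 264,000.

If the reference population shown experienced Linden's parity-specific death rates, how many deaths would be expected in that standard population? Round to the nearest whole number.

Expected deaths = Σ (standard pop × parity-specific rate ÷ 1,000)
= 270,400×1.6/1,000 + 236,400×2.7/1,000 + 451,300×9.1/1,000 + 326,600×21.0/1,000 + 264,000×35.1/1,000
= 432.64 + 638.28 + 4106.83 + 6858.60 + 9266.40 = 21302.75.

21303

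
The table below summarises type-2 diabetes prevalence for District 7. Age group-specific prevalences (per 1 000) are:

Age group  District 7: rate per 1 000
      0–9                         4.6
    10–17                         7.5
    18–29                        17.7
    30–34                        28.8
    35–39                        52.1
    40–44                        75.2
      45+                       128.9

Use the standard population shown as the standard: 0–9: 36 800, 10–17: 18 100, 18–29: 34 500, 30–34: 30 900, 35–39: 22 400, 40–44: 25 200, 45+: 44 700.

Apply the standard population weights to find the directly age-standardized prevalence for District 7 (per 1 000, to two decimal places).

50.00

Standard total = 212 600; weights = 0.1731, 0.0851, 0.1623, 0.1453, 0.1054, 0.1185, 0.2103.
Standardized rate: 0.1731×4.6 + 0.0851×7.5 + 0.1623×17.7 + 0.1453×28.8 + 0.1054×52.1 + 0.1185×75.2 + 0.2103×128.9 = 49.9977 per 1 000.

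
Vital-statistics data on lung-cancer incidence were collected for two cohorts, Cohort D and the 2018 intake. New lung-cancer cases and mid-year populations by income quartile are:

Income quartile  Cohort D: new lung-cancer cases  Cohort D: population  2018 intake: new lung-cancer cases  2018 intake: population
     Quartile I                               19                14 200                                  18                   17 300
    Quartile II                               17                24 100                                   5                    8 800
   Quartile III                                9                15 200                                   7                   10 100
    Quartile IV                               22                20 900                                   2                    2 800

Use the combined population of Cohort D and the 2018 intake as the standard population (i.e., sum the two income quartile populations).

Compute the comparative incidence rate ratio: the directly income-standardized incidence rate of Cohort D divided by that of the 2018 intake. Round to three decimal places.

Income-specific rates per 100 000 for Cohort D: 133.80, 70.54, 59.21, 105.26.
For the 2018 intake: 104.05, 56.82, 69.31, 71.43.
Combined standard total = 113 400; weights = 0.2778, 0.2901, 0.2231, 0.2090.
Cohort D: 0.2778×133.80 + 0.2901×70.54 + 0.2231×59.21 + 0.2090×105.26 = 92.8421 per 100 000.
The 2018 intake: 0.2778×104.05 + 0.2901×56.82 + 0.2231×69.31 + 0.2090×71.43 = 75.7769 per 100 000.
Ratio = 92.8421 ÷ 75.7769 = 1.22520.

1.225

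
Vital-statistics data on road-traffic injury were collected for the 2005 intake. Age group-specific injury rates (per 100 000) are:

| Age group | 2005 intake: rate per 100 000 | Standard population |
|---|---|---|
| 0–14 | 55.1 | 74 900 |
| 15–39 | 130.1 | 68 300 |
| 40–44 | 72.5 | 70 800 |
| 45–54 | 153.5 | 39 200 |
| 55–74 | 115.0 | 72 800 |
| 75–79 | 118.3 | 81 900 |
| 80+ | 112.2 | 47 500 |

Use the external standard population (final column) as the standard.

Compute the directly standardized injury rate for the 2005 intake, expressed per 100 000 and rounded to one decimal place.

Standard total = 455 400; weights = 0.1645, 0.1500, 0.1555, 0.0861, 0.1599, 0.1798, 0.1043.
Standardized rate: 0.1645×55.1 + 0.1500×130.1 + 0.1555×72.5 + 0.0861×153.5 + 0.1599×115.0 + 0.1798×118.3 + 0.1043×112.2 = 104.4209 per 100 000.

104.4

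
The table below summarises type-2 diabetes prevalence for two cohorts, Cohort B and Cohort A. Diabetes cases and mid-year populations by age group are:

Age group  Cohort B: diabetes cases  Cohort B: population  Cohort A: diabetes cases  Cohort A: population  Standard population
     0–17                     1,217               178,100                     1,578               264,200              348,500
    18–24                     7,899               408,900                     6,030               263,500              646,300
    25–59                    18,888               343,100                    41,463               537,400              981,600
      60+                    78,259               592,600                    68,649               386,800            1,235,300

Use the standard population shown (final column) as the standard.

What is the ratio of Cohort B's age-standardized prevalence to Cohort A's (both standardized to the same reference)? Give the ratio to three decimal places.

0.744

Age-specific rates per 1,000 for Cohort B: 6.833, 19.318, 55.051, 132.060.
For Cohort A: 5.973, 22.884, 77.155, 177.479.
Standard total = 3,211,700; weights = 0.1085, 0.2012, 0.3056, 0.3846.
Cohort B: 0.1085×6.833 + 0.2012×19.318 + 0.3056×55.051 + 0.3846×132.060 = 72.2479 per 1,000.
Cohort A: 0.1085×5.973 + 0.2012×22.884 + 0.3056×77.155 + 0.3846×177.479 = 97.0972 per 1,000.
Ratio = 72.2479 ÷ 97.0972 = 0.74408.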